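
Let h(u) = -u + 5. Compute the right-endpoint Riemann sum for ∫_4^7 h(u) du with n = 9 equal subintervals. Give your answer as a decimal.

Δu = (7 − 4)/9 = 1/3.
Right endpoints: 13/3, 14/3, 5, 16/3, 17/3, 6, 19/3, 20/3, 7.
h(13/3) = 2/3, h(14/3) = 1/3, h(5) = 0, h(16/3) = -1/3, h(17/3) = -2/3, h(6) = -1, h(19/3) = -4/3, h(20/3) = -5/3, h(7) = -2.
Sum = Δu · [h(13/3) + h(14/3) + h(5) + ...].
Sum = -2.

-2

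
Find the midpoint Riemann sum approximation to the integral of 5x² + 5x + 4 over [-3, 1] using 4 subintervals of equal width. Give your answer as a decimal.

41

Δx = (1 − (-3))/4 = 1.
Midpoints: -2.5, -1.5, -0.5, 0.5.
f(-2.5) = 22.75, f(-1.5) = 7.75, f(-0.5) = 2.75, f(0.5) = 7.75.
Sum = Δx · [f(-2.5) + f(-1.5) + f(-0.5) + f(0.5)].
Sum = 41.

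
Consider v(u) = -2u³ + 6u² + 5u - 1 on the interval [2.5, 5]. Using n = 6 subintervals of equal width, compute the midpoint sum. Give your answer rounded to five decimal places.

Δu = (5 − 2.5)/6 = 5/12.
Midpoints: 65/24, 3.125, 85/24, 95/24, 4.375, 115/24.
v(65/24) = 116263/6912, v(3.125) = 12.18359375, v(85/24) = 21563/6912, v(95/24) = -77687/6912, v(4.375) = -31.76171875, v(115/24) = -409987/6912.
Sum = Δu · [v(65/24) + v(3.125) + v(85/24) + ...].
Sum ≈ -29.24696.

-29.24696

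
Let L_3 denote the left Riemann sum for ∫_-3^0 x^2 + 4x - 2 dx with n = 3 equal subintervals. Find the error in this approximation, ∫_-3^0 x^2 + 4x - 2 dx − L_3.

1

Exact integral: ∫_-3^0 f(x) dx = -15.
L_3 = -16.
Error = -15 − (-16) = 1.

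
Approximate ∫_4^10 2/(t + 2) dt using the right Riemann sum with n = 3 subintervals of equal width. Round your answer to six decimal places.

1.233333

Δt = (10 − 4)/3 = 2.
Right endpoints: 6, 8, 10.
f(6) = 0.25, f(8) = 0.2, f(10) = 1/6.
Sum = Δt · [f(6) + f(8) + f(10)].
Sum ≈ 1.233333.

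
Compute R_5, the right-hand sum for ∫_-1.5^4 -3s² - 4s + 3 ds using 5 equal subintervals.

Δs = (4 − (-1.5))/5 = 1.1.
Right endpoints: -0.4, 0.7, 1.8, 2.9, 4.
f(-0.4) = 4.12, f(0.7) = -1.27, f(1.8) = -13.92, f(2.9) = -33.83, f(4) = -61.
Sum = Δs · [f(-0.4) + f(0.7) + f(1.8) + f(2.9) + f(4)].
Sum = -116.49.

-116.49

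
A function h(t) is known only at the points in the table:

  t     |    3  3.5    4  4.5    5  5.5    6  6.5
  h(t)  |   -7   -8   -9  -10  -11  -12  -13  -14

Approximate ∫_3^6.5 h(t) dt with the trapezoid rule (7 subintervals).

Δt = 0.5.
T_7 = (0.5/2)·[(-7) + 2·(-8) + 2·(-9) + 2·(-10) + 2·(-11) + 2·(-12) + 2·(-13) + (-14)] = -36.75.

-36.75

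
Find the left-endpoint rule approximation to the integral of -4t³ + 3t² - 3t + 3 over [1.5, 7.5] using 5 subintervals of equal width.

-1958.94

Δt = (7.5 − 1.5)/5 = 1.2.
Left endpoints: 1.5, 2.7, 3.9, 5.1, 6.3.
f(1.5) = -8.25, f(2.7) = -61.962, f(3.9) = -200.346, f(5.1) = -464.874, f(6.3) = -897.018.
Sum = Δt · [f(1.5) + f(2.7) + f(3.9) + f(5.1) + f(6.3)].
Sum = -1958.94.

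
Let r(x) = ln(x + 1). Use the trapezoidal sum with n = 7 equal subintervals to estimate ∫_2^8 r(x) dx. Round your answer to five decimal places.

Δx = (8 − 2)/7 = 6/7.
r(2) ≈ 1.09861, r(20/7) ≈ 1.34993, r(26/7) ≈ 1.55060, r(32/7) ≈ 1.71765, r(38/7) ≈ 1.86075, r(44/7) ≈ 1.98592, r(50/7) ≈ 2.09714, r(8) ≈ 2.19722.
T_7 = (Δx/2)·[r(x_0) + 2r(x_1) + ... + 2r(x_{6}) + r(x_7)].
Sum ≈ 10.46563.

10.46563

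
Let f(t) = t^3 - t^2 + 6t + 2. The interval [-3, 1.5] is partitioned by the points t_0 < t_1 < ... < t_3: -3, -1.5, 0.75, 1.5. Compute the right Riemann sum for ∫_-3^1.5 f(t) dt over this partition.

4.46484375

Subinterval widths: 1.5, 2.25, 0.75.
Right endpoints: -1.5, 0.75, 1.5.
f(-1.5) = -12.625, f(0.75) = 6.359375, f(1.5) = 12.125.
Sum = Σ Δt_i · f(t_i).
Sum = 4.46484375.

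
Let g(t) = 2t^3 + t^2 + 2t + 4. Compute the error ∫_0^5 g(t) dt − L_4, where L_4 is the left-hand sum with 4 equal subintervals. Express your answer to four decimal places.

157.2917

Exact integral: ∫_0^5 g(t) dt ≈ 399.166667.
L_4 = 241.875.
Error ≈ 399.166667 − 241.875 ≈ 157.2917.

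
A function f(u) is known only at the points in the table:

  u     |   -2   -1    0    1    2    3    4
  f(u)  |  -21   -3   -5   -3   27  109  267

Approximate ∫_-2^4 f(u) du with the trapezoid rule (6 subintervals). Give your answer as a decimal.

248

Δu = 1.
T_6 = (1/2)·[(-21) + 2·(-3) + 2·(-5) + 2·(-3) + 2·27 + 2·109 + 267] = 248.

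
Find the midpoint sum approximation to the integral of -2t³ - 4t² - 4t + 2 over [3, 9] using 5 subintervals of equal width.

-4279.2

Δt = (9 − 3)/5 = 1.2.
Midpoints: 3.6, 4.8, 6, 7.2, 8.4.
f(3.6) = -157.552, f(4.8) = -330.544, f(6) = -598, f(7.2) = -980.656, f(8.4) = -1499.248.
Sum = Δt · [f(3.6) + f(4.8) + f(6) + f(7.2) + f(8.4)].
Sum = -4279.2.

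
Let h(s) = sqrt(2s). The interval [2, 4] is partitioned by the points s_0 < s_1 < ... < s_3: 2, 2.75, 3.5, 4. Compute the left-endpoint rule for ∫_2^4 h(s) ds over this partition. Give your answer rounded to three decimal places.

4.582

Subinterval widths: 0.75, 0.75, 0.5.
Left endpoints: 2, 2.75, 3.5.
h(2) ≈ 2.000, h(2.75) ≈ 2.345, h(3.5) ≈ 2.646.
Sum = Σ Δs_i · h(s_i).
Sum ≈ 4.582.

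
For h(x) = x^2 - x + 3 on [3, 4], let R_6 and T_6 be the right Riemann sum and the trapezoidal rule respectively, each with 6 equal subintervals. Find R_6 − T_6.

R_6 ≈ 12.337963.
T_6 ≈ 11.837963.
R_6 − T_6 = 0.5.

0.5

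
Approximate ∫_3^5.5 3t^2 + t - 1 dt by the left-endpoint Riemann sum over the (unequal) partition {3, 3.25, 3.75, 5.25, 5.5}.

113.359375

Subinterval widths: 0.25, 0.5, 1.5, 0.25.
Left endpoints: 3, 3.25, 3.75, 5.25.
f(3) = 29, f(3.25) = 33.9375, f(3.75) = 44.9375, f(5.25) = 86.9375.
Sum = Σ Δt_i · f(t_i).
Sum = 113.359375.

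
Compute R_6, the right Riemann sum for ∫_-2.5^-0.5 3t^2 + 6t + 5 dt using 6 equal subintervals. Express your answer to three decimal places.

6.611

Δt = (-0.5 − (-2.5))/6 = 1/3.
Right endpoints: -13/6, -11/6, -1.5, -7/6, -5/6, -0.5.
f(-13/6) = 73/12, f(-11/6) = 49/12, f(-1.5) = 2.75, f(-7/6) = 25/12, f(-5/6) = 25/12, f(-0.5) = 2.75.
Sum = Δt · [f(-13/6) + f(-11/6) + f(-1.5) + ...].
Sum ≈ 6.611.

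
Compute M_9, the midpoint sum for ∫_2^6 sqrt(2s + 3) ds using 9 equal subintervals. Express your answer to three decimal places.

Δs = (6 − 2)/9 = 4/9.
Midpoints: 20/9, 8/3, 28/9, 32/9, 4, 40/9, 44/9, 16/3, 52/9.
f(20/9) ≈ 2.728, f(8/3) ≈ 2.887, f(28/9) ≈ 3.037, f(32/9) ≈ 3.180, f(4) ≈ 3.317, f(40/9) ≈ 3.448, f(44/9) ≈ 3.575, f(16/3) ≈ 3.697, f(52/9) ≈ 3.815.
Sum = Δs · [f(20/9) + f(8/3) + f(28/9) + ...].
Sum ≈ 13.192.

13.192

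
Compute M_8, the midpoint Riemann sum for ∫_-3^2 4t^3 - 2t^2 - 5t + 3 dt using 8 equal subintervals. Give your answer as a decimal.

-59.53125

Δt = (2 − (-3))/8 = 0.625.
Midpoints: -2.6875, -2.0625, -1.4375, -0.8125, -0.1875, 0.4375, 1.0625, 1.6875.
f(-2.6875) = -77467/1024, f(-2.0625) = -31017/1024, f(-1.4375) = -5967/1024, f(-0.8125) = 3683/1024, f(-0.1875) = 3933/1024, f(0.4375) = 783/1024, f(1.0625) = 233/1024, f(1.6875) = 8283/1024.
Sum = Δt · [f(-2.6875) + f(-2.0625) + f(-1.4375) + ...].
Sum = -59.53125.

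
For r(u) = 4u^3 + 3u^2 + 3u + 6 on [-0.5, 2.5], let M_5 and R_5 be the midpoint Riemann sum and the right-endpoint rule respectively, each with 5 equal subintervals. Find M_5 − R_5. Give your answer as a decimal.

-31.05

M_5 = 80.4.
R_5 = 111.45.
M_5 − R_5 = -31.05.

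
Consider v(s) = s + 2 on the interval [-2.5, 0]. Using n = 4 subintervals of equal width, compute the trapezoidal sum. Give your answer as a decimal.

1.875

Δs = (0 − (-2.5))/4 = 0.625.
v(-2.5) = -0.5, v(-1.875) = 0.125, v(-1.25) = 0.75, v(-0.625) = 1.375, v(0) = 2.
T_4 = (Δs/2)·[v(s_0) + 2v(s_1) + 2v(s_2) + 2v(s_3) + v(s_4)].
Sum = 1.875.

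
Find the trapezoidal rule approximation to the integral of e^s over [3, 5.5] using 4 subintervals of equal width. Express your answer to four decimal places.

231.8706

Δs = (5.5 − 3)/4 = 0.625.
f(3) ≈ 20.0855, f(3.625) ≈ 37.5247, f(4.25) ≈ 70.1054, f(4.875) ≈ 130.9742, f(5.5) ≈ 244.6919.
T_4 = (Δs/2)·[f(s_0) + 2f(s_1) + 2f(s_2) + 2f(s_3) + f(s_4)].
Sum ≈ 231.8706.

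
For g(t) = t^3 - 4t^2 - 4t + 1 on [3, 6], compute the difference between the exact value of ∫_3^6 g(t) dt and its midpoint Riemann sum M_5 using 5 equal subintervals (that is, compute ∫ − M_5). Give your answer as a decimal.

Exact integral: ∫_3^6 g(t) dt = 0.75.
M_5 = -0.105.
Error = 0.75 − (-0.105) = 0.855.

0.855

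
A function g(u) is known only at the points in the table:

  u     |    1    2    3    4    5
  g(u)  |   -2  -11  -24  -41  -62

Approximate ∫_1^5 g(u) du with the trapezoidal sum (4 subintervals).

Δu = 1.
T_4 = (1/2)·[(-2) + 2·(-11) + 2·(-24) + 2·(-41) + (-62)] = -108.

-108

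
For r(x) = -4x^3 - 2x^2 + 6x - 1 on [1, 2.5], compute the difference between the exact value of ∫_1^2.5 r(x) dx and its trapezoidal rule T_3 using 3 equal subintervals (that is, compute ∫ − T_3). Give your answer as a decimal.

Exact integral: ∫_1^2.5 r(x) dx = -33.5625.
T_3 = -35.
Error = -33.5625 − (-35) = 1.4375.

1.4375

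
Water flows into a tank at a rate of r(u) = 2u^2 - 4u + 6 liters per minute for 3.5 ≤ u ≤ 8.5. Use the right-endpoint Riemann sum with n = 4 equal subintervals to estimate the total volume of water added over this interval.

355.9375

Δu = (8.5 − 3.5)/4 = 1.25.
Right endpoints: 4.75, 6, 7.25, 8.5.
r(4.75) = 32.125, r(6) = 54, r(7.25) = 82.125, r(8.5) = 116.5.
Sum = Δu · [r(4.75) + r(6) + r(7.25) + r(8.5)].
Sum = 355.9375.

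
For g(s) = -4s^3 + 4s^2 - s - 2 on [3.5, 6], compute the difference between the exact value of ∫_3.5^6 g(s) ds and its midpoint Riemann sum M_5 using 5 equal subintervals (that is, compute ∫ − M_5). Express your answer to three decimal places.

-2.760

Exact integral: ∫_3.5^6 g(s) ds ≈ -931.97917.
M_5 = -929.21875.
Error ≈ -931.97917 − (-929.21875) ≈ -2.760.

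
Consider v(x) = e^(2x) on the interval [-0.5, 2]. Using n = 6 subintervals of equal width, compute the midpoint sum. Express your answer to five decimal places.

26.34616

Δx = (2 − (-0.5))/6 = 5/12.
Midpoints: -7/24, 0.125, 13/24, 23/24, 1.375, 43/24.
v(-7/24) ≈ 0.55804, v(0.125) ≈ 1.28403, v(13/24) ≈ 2.95451, v(23/24) ≈ 6.79826, v(1.375) ≈ 15.64263, v(43/24) ≈ 35.99332.
Sum = Δx · [v(-7/24) + v(0.125) + v(13/24) + ...].
Sum ≈ 26.34616.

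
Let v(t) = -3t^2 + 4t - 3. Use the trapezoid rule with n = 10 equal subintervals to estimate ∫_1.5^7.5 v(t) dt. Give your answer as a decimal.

Δt = (7.5 − 1.5)/10 = 0.6.
v(1.5) = -3.75, v(2.1) = -7.83, v(2.7) = -14.07, v(3.3) = -22.47, v(3.9) = -33.03, v(4.5) = -45.75, v(5.1) = -60.63, v(5.7) = -77.67, v(6.3) = -96.87, v(6.9) = -118.23, v(7.5) = -141.75.
T_10 = (Δt/2)·[v(t_0) + 2v(t_1) + ... + 2v(t_{9}) + v(t_10)].
Sum = -329.58.

-329.58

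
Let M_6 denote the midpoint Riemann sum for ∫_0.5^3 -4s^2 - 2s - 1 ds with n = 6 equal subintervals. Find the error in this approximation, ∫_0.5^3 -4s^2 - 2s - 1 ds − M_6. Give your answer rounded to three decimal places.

Exact integral: ∫_0.5^3 f(s) ds ≈ -47.08333.
M_6 ≈ -46.93866.
Error ≈ -47.08333 − (-46.93866) ≈ -0.145.

-0.145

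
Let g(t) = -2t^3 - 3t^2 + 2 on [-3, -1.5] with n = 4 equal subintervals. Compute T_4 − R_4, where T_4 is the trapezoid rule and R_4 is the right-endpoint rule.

5.0625

T_4 ≈ 17.7128906.
R_4 ≈ 12.6503906.
T_4 − R_4 = 5.0625.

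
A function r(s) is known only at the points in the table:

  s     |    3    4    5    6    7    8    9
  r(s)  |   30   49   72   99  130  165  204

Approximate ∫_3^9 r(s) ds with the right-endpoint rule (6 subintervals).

719

Δs = 1.
Sum = 1·[49 + 72 + 99 + 130 + 165 + 204] = 719.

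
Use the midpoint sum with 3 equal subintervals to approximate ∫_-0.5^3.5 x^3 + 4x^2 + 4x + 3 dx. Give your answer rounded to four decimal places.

125.7963

Δx = (3.5 − (-0.5))/3 = 4/3.
Midpoints: 1/6, 1.5, 17/6.
f(1/6) = 817/216, f(1.5) = 21.375, f(17/6) = 14945/216.
Sum = Δx · [f(1/6) + f(1.5) + f(17/6)].
Sum ≈ 125.7963.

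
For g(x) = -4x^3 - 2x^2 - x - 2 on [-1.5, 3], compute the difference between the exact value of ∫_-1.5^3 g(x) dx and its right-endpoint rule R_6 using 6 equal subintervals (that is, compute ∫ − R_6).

Exact integral: ∫_-1.5^3 g(x) dx = -108.5625.
R_6 = -165.515625.
Error = -108.5625 − (-165.515625) = 56.953125.

56.953125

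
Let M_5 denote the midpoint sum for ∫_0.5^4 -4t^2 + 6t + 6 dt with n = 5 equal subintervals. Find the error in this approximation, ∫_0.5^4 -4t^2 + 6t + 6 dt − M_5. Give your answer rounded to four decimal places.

-0.5717

Exact integral: ∫_0.5^4 f(t) dt ≈ -16.916667.
M_5 = -16.345.
Error ≈ -16.916667 − (-16.345) ≈ -0.5717.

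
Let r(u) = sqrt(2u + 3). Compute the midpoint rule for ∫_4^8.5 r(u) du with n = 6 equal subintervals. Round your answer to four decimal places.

17.6551

Δu = (8.5 − 4)/6 = 0.75.
Midpoints: 4.375, 5.125, 5.875, 6.625, 7.375, 8.125.
r(4.375) ≈ 3.4278, r(5.125) ≈ 3.6401, r(5.875) ≈ 3.8406, r(6.625) ≈ 4.0311, r(7.375) ≈ 4.2131, r(8.125) ≈ 4.3875.
Sum = Δu · [r(4.375) + r(5.125) + r(5.875) + ...].
Sum ≈ 17.6551.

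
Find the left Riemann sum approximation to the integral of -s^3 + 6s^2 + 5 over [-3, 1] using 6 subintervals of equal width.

Δs = (1 − (-3))/6 = 2/3.
Left endpoints: -3, -7/3, -5/3, -1, -1/3, 1/3.
f(-3) = 86, f(-7/3) = 1360/27, f(-5/3) = 710/27, f(-1) = 12, f(-1/3) = 154/27, f(1/3) = 152/27.
Sum = Δs · [f(-3) + f(-7/3) + f(-5/3) + ...].
Sum = 124.

124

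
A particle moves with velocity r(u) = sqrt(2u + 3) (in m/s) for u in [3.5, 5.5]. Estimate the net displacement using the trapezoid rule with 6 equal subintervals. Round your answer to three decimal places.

Δu = (5.5 − 3.5)/6 = 1/3.
r(3.5) ≈ 3.162, r(23/6) ≈ 3.266, r(25/6) ≈ 3.367, r(4.5) ≈ 3.464, r(29/6) ≈ 3.559, r(31/6) ≈ 3.651, r(5.5) ≈ 3.742.
T_6 = (Δu/2)·[r(u_0) + 2r(u_1) + ... + 2r(u_{5}) + r(u_6)].
Sum ≈ 6.920.

6.920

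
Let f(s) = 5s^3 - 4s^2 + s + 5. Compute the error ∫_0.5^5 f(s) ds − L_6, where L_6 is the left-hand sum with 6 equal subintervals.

182.98828125

Exact integral: ∫_0.5^5 f(s) ds = 649.546875.
L_6 = 466.55859375.
Error = 649.546875 − 466.55859375 = 182.98828125.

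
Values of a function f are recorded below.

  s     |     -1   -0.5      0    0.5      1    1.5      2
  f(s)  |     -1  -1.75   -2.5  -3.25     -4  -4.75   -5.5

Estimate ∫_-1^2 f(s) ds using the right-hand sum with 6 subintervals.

-10.875

Δs = 0.5.
Sum = 0.5·[(-1.75) + (-2.5) + (-3.25) + (-4) + (-4.75) + (-5.5)] = -10.875.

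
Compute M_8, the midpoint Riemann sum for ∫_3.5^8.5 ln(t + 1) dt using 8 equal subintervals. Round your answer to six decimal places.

Δt = (8.5 − 3.5)/8 = 0.625.
Midpoints: 3.8125, 4.4375, 5.0625, 5.6875, 6.3125, 6.9375, 7.5625, 8.1875.
f(3.8125) ≈ 1.571217, f(4.4375) ≈ 1.693319, f(5.0625) ≈ 1.802122, f(5.6875) ≈ 1.900240, f(6.3125) ≈ 1.989585, f(6.9375) ≈ 2.071598, f(7.5625) ≈ 2.147392, f(8.1875) ≈ 2.217844.
Sum = Δt · [f(3.8125) + f(4.4375) + f(5.0625) + ...].
Sum ≈ 9.620824.

9.620824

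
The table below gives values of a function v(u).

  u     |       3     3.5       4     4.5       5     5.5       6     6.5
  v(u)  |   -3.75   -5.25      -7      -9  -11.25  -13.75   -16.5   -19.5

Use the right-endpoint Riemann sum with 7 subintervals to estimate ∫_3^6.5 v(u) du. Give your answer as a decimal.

-41.125

Δu = 0.5.
Sum = 0.5·[(-5.25) + (-7) + (-9) + (-11.25) + (-13.75) + (-16.5) + (-19.5)] = -41.125.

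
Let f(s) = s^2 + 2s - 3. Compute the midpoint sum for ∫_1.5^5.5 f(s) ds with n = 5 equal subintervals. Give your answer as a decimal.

Δs = (5.5 − 1.5)/5 = 0.8.
Midpoints: 1.9, 2.7, 3.5, 4.3, 5.1.
f(1.9) = 4.41, f(2.7) = 9.69, f(3.5) = 16.25, f(4.3) = 24.09, f(5.1) = 33.21.
Sum = Δs · [f(1.9) + f(2.7) + f(3.5) + f(4.3) + f(5.1)].
Sum = 70.12.

70.12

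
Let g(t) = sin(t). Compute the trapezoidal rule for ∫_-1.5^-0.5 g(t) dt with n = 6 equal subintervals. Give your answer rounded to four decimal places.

-0.8050

Δt = (-0.5 − (-1.5))/6 = 1/6.
g(-1.5) ≈ -0.9975, g(-4/3) ≈ -0.9719, g(-7/6) ≈ -0.9194, g(-1) ≈ -0.8415, g(-5/6) ≈ -0.7402, g(-2/3) ≈ -0.6184, g(-0.5) ≈ -0.4794.
T_6 = (Δt/2)·[g(t_0) + 2g(t_1) + ... + 2g(t_{5}) + g(t_6)].
Sum ≈ -0.8050.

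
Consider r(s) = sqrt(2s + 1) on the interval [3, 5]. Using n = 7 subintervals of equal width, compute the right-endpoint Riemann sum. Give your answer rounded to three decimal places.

6.083

Δs = (5 − 3)/7 = 2/7.
Right endpoints: 23/7, 25/7, 27/7, 29/7, 31/7, 33/7, 5.
r(23/7) ≈ 2.752, r(25/7) ≈ 2.854, r(27/7) ≈ 2.952, r(29/7) ≈ 3.047, r(31/7) ≈ 3.140, r(33/7) ≈ 3.229, r(5) ≈ 3.317.
Sum = Δs · [r(23/7) + r(25/7) + r(27/7) + ...].
Sum ≈ 6.083.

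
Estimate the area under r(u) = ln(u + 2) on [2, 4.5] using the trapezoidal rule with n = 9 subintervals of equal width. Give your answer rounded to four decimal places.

4.1209

Δu = (4.5 − 2)/9 = 5/18.
r(2) ≈ 1.3863, r(41/18) ≈ 1.4534, r(23/9) ≈ 1.5163, r(17/6) ≈ 1.5755, r(28/9) ≈ 1.6314, r(61/18) ≈ 1.6843, r(11/3) ≈ 1.7346, r(71/18) ≈ 1.7825, r(38/9) ≈ 1.8281, r(4.5) ≈ 1.8718.
T_9 = (Δu/2)·[r(u_0) + 2r(u_1) + ... + 2r(u_{8}) + r(u_9)].
Sum ≈ 4.1209.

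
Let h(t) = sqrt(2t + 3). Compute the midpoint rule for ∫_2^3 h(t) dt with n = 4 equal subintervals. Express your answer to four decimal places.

2.8267

Δt = (3 − 2)/4 = 0.25.
Midpoints: 2.125, 2.375, 2.625, 2.875.
h(2.125) ≈ 2.6926, h(2.375) ≈ 2.7839, h(2.625) ≈ 2.8723, h(2.875) ≈ 2.9580.
Sum = Δt · [h(2.125) + h(2.375) + h(2.625) + h(2.875)].
Sum ≈ 2.8267.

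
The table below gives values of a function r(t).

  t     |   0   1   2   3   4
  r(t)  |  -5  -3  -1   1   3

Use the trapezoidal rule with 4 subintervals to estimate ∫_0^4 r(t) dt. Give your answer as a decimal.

-4

Δt = 1.
T_4 = (1/2)·[(-5) + 2·(-3) + 2·(-1) + 2·1 + 3] = -4.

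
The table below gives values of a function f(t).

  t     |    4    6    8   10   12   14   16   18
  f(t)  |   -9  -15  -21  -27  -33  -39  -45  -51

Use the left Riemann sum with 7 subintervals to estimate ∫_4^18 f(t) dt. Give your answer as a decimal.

-378

Δt = 2.
Sum = 2·[(-9) + (-15) + (-21) + (-27) + (-33) + (-39) + (-45)] = -378.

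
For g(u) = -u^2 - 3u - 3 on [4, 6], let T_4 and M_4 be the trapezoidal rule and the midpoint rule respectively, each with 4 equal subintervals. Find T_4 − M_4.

T_4 = -86.75.
M_4 = -86.625.
T_4 − M_4 = -0.125.

-0.125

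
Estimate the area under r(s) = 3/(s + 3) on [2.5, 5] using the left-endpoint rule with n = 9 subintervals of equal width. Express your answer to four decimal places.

Δs = (5 − 2.5)/9 = 5/18.
Left endpoints: 2.5, 25/9, 55/18, 10/3, 65/18, 35/9, 25/6, 40/9, 85/18.
r(2.5) = 6/11, r(25/9) = 27/52, r(55/18) = 54/109, r(10/3) = 9/19, r(65/18) = 54/119, r(35/9) = 27/62, r(25/6) = 18/43, r(40/9) = 27/67, r(85/18) = 54/139.
Sum = Δs · [r(2.5) + r(25/9) + r(55/18) + ...].
Sum ≈ 1.1481.

1.1481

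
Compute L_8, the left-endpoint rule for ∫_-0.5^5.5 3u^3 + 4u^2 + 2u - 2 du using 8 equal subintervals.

704.34375

Δu = (5.5 − (-0.5))/8 = 0.75.
Left endpoints: -0.5, 0.25, 1, 1.75, 2.5, 3.25, 4, 4.75.
f(-0.5) = -2.375, f(0.25) = -1.203125, f(1) = 7, f(1.75) = 29.828125, f(2.5) = 74.875, f(3.25) = 149.734375, f(4) = 262, f(4.75) = 419.265625.
Sum = Δu · [f(-0.5) + f(0.25) + f(1) + ...].
Sum = 704.34375.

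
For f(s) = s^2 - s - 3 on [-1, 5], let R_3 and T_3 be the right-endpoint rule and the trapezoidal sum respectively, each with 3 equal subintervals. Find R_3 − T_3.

R_3 = 34.
T_3 = 16.
R_3 − T_3 = 18.

18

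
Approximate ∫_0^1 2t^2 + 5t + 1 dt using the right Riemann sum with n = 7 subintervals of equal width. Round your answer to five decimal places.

4.67347

Δt = (1 − 0)/7 = 1/7.
Right endpoints: 1/7, 2/7, 3/7, 4/7, 5/7, 6/7, 1.
f(1/7) = 86/49, f(2/7) = 127/49, f(3/7) = 172/49, f(4/7) = 221/49, f(5/7) = 274/49, f(6/7) = 331/49, f(1) = 8.
Sum = Δt · [f(1/7) + f(2/7) + f(3/7) + ...].
Sum ≈ 4.67347.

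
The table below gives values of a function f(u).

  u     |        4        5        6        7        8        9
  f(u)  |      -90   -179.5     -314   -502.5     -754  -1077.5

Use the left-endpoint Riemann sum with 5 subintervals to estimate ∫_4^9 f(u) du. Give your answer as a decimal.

Δu = 1.
Sum = 1·[(-90) + (-179.5) + (-314) + (-502.5) + (-754)] = -1840.

-1840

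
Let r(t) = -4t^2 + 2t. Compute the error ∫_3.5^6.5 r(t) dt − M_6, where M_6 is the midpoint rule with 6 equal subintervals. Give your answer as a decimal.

Exact integral: ∫_3.5^6.5 r(t) dt = -279.
M_6 = -278.75.
Error = -279 − (-278.75) = -0.25.

-0.25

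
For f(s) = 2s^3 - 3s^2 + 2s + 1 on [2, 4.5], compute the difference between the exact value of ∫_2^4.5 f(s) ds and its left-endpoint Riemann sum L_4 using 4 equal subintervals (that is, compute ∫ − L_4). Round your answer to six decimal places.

Exact integral: ∫_2^4.5 f(s) ds = 132.65625.
L_4 ≈ 97.06054688.
Error ≈ 132.65625 − 97.06054688 ≈ 35.595703.

35.595703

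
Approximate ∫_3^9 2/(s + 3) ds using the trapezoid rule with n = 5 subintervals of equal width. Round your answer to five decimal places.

1.39127

Δs = (9 − 3)/5 = 1.2.
f(3) = 1/3, f(4.2) = 5/18, f(5.4) = 5/21, f(6.6) = 5/24, f(7.8) = 5/27, f(9) = 1/6.
T_5 = (Δs/2)·[f(s_0) + 2f(s_1) + ... + 2f(s_{4}) + f(s_5)].
Sum ≈ 1.39127.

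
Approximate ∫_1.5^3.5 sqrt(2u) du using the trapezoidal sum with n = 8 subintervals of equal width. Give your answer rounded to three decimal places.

Δu = (3.5 − 1.5)/8 = 0.25.
f(1.5) ≈ 1.732, f(1.75) ≈ 1.871, f(2) ≈ 2.000, f(2.25) ≈ 2.121, f(2.5) ≈ 2.236, f(2.75) ≈ 2.345, f(3) ≈ 2.449, f(3.25) ≈ 2.550, f(3.5) ≈ 2.646.
T_8 = (Δu/2)·[f(u_0) + 2f(u_1) + ... + 2f(u_{7}) + f(u_8)].
Sum ≈ 4.440.

4.440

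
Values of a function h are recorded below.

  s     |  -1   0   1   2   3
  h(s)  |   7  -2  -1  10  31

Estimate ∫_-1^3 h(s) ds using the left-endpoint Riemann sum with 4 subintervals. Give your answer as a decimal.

14

Δs = 1.
Sum = 1·[7 + (-2) + (-1) + 10] = 14.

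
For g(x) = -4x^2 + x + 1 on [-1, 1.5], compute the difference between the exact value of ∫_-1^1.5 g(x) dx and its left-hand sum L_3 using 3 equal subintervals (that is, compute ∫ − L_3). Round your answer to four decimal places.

Exact integral: ∫_-1^1.5 g(x) dx ≈ -2.708333.
L_3 ≈ -2.824074.
Error ≈ -2.708333 − (-2.824074) ≈ 0.1157.

0.1157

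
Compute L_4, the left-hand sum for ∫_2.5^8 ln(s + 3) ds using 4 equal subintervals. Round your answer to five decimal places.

11.00992

Δs = (8 − 2.5)/4 = 1.375.
Left endpoints: 2.5, 3.875, 5.25, 6.625.
f(2.5) ≈ 1.70475, f(3.875) ≈ 1.92789, f(5.25) ≈ 2.11021, f(6.625) ≈ 2.26436.
Sum = Δs · [f(2.5) + f(3.875) + f(5.25) + f(6.625)].
Sum ≈ 11.00992.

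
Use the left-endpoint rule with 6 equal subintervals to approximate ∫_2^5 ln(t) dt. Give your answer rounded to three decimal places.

3.426

Δt = (5 − 2)/6 = 0.5.
Left endpoints: 2, 2.5, 3, 3.5, 4, 4.5.
f(2) ≈ 0.693, f(2.5) ≈ 0.916, f(3) ≈ 1.099, f(3.5) ≈ 1.253, f(4) ≈ 1.386, f(4.5) ≈ 1.504.
Sum = Δt · [f(2) + f(2.5) + f(3) + ...].
Sum ≈ 3.426.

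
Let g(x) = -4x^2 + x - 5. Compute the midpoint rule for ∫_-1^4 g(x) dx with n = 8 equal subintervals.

-103.515625

Δx = (4 − (-1))/8 = 0.625.
Midpoints: -0.6875, -0.0625, 0.5625, 1.1875, 1.8125, 2.4375, 3.0625, 3.6875.
g(-0.6875) = -7.578125, g(-0.0625) = -5.078125, g(0.5625) = -5.703125, g(1.1875) = -9.453125, g(1.8125) = -16.328125, g(2.4375) = -26.328125, g(3.0625) = -39.453125, g(3.6875) = -55.703125.
Sum = Δx · [g(-0.6875) + g(-0.0625) + g(0.5625) + ...].
Sum = -103.515625.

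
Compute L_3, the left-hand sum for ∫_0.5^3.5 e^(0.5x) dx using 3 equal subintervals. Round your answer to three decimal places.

6.891

Δx = (3.5 − 0.5)/3 = 1.
Left endpoints: 0.5, 1.5, 2.5.
f(0.5) ≈ 1.284, f(1.5) ≈ 2.117, f(2.5) ≈ 3.490.
Sum = Δx · [f(0.5) + f(1.5) + f(2.5)].
Sum ≈ 6.891.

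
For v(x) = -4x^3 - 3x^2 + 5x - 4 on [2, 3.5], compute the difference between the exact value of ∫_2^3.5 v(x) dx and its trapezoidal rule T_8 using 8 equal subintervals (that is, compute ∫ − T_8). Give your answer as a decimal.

Exact integral: ∫_2^3.5 v(x) dx = -154.3125.
T_8 = -154.62890625.
Error = -154.3125 − (-154.62890625) = 0.31640625.

0.31640625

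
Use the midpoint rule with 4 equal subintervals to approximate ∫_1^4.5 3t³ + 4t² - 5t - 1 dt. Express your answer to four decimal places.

368.9185

Δt = (4.5 − 1)/4 = 0.875.
Midpoints: 1.4375, 2.3125, 3.1875, 4.0625.
f(1.4375) = 36821/4096, f(2.3125) = 188119/4096, f(3.1875) = 495041/4096, f(4.0625) = 1006979/4096.
Sum = Δt · [f(1.4375) + f(2.3125) + f(3.1875) + f(4.0625)].
Sum ≈ 368.9185.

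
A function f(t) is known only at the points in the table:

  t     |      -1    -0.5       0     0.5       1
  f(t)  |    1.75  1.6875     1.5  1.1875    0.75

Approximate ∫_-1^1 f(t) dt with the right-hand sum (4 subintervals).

2.5625

Δt = 0.5.
Sum = 0.5·[1.6875 + 1.5 + 1.1875 + 0.75] = 2.5625.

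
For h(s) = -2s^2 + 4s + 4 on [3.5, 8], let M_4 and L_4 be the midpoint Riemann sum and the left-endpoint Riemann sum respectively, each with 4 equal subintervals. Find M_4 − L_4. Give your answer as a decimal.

M_4 = -190.30078125.
L_4 = -145.0546875.
M_4 − L_4 = -45.24609375.

-45.24609375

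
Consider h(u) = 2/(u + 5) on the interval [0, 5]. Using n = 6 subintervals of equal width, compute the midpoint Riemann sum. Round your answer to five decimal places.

1.38457

Δu = (5 − 0)/6 = 5/6.
Midpoints: 5/12, 1.25, 25/12, 35/12, 3.75, 55/12.
h(5/12) = 24/65, h(1.25) = 0.32, h(25/12) = 24/85, h(35/12) = 24/95, h(3.75) = 8/35, h(55/12) = 24/115.
Sum = Δu · [h(5/12) + h(1.25) + h(25/12) + ...].
Sum ≈ 1.38457.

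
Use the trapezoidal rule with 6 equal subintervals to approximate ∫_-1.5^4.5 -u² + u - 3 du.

-41.5

Δu = (4.5 − (-1.5))/6 = 1.
f(-1.5) = -6.75, f(-0.5) = -3.75, f(0.5) = -2.75, f(1.5) = -3.75, f(2.5) = -6.75, f(3.5) = -11.75, f(4.5) = -18.75.
T_6 = (Δu/2)·[f(u_0) + 2f(u_1) + ... + 2f(u_{5}) + f(u_6)].
Sum = -41.5.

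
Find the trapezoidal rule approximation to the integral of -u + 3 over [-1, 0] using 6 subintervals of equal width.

Δu = (0 − (-1))/6 = 1/6.
f(-1) = 4, f(-5/6) = 23/6, f(-2/3) = 11/3, f(-0.5) = 3.5, f(-1/3) = 10/3, f(-1/6) = 19/6, f(0) = 3.
T_6 = (Δu/2)·[f(u_0) + 2f(u_1) + ... + 2f(u_{5}) + f(u_6)].
Sum = 3.5.

3.5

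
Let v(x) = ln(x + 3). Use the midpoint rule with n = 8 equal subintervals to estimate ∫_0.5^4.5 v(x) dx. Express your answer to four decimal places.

Δx = (4.5 − 0.5)/8 = 0.5.
Midpoints: 0.75, 1.25, 1.75, 2.25, 2.75, 3.25, 3.75, 4.25.
v(0.75) ≈ 1.3218, v(1.25) ≈ 1.4469, v(1.75) ≈ 1.5581, v(2.25) ≈ 1.6582, v(2.75) ≈ 1.7492, v(3.25) ≈ 1.8326, v(3.75) ≈ 1.9095, v(4.25) ≈ 1.9810.
Sum = Δx · [v(0.75) + v(1.25) + v(1.75) + ...].
Sum ≈ 6.7287.

6.7287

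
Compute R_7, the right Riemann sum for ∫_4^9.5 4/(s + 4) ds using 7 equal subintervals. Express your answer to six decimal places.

Δs = (9.5 − 4)/7 = 11/14.
Right endpoints: 67/14, 39/7, 89/14, 50/7, 111/14, 61/7, 9.5.
f(67/14) = 56/123, f(39/7) = 28/67, f(89/14) = 56/145, f(50/7) = 14/39, f(111/14) = 56/167, f(61/7) = 28/89, f(9.5) = 8/27.
Sum = Δs · [f(67/14) + f(39/7) + f(89/14) + ...].
Sum ≈ 2.015050.

2.015050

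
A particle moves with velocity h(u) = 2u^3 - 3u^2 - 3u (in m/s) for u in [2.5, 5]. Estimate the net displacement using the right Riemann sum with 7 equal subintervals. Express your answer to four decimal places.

Δu = (5 − 2.5)/7 = 5/14.
Right endpoints: 20/7, 45/14, 25/7, 55/14, 30/7, 65/14, 5.
h(20/7) = 4660/343, h(45/14) = 17685/686, h(25/7) = 14450/343, h(55/14) = 21670/343, h(30/7) = 30690/343, h(65/14) = 83395/686, h(5) = 160.
Sum = Δu · [h(20/7) + h(45/14) + h(25/7) + ...].
Sum ≈ 184.1837.

184.1837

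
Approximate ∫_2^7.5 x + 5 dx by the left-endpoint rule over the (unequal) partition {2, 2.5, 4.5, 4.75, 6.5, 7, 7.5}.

49.6875

Subinterval widths: 0.5, 2, 0.25, 1.75, 0.5, 0.5.
Left endpoints: 2, 2.5, 4.5, 4.75, 6.5, 7.
f(2) = 7, f(2.5) = 7.5, f(4.5) = 9.5, f(4.75) = 9.75, f(6.5) = 11.5, f(7) = 12.
Sum = Σ Δx_i · f(x_i).
Sum = 49.6875.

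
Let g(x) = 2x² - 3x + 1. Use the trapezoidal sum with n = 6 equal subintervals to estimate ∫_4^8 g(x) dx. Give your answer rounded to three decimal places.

231.259

Δx = (8 − 4)/6 = 2/3.
g(4) = 21, g(14/3) = 275/9, g(16/3) = 377/9, g(6) = 55, g(20/3) = 629/9, g(22/3) = 779/9, g(8) = 105.
T_6 = (Δx/2)·[g(x_0) + 2g(x_1) + ... + 2g(x_{5}) + g(x_6)].
Sum ≈ 231.259.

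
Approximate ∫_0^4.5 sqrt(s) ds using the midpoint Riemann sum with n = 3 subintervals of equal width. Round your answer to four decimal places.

6.4538

Δs = (4.5 − 0)/3 = 1.5.
Midpoints: 0.75, 2.25, 3.75.
f(0.75) ≈ 0.8660, f(2.25) ≈ 1.5000, f(3.75) ≈ 1.9365.
Sum = Δs · [f(0.75) + f(2.25) + f(3.75)].
Sum ≈ 6.4538.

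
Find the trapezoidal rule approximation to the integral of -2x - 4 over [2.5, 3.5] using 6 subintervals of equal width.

Δx = (3.5 − 2.5)/6 = 1/6.
f(2.5) = -9, f(8/3) = -28/3, f(17/6) = -29/3, f(3) = -10, f(19/6) = -31/3, f(10/3) = -32/3, f(3.5) = -11.
T_6 = (Δx/2)·[f(x_0) + 2f(x_1) + ... + 2f(x_{5}) + f(x_6)].
Sum = -10.

-10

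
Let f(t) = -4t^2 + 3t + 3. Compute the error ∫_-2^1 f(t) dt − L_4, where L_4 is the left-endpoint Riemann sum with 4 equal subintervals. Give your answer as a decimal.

9

Exact integral: ∫_-2^1 f(t) dt = -7.5.
L_4 = -16.5.
Error = -7.5 − (-16.5) = 9.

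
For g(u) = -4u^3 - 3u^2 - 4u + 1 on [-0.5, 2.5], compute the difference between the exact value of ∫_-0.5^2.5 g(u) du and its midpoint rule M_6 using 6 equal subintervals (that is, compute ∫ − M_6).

Exact integral: ∫_-0.5^2.5 g(u) du = -63.75.
M_6 = -62.8125.
Error = -63.75 − (-62.8125) = -0.9375.

-0.9375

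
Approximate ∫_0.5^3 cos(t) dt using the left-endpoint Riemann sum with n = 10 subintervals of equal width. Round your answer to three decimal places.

Δt = (3 − 0.5)/10 = 0.25.
Left endpoints: 0.5, 0.75, 1, 1.25, 1.5, 1.75, 2, 2.25, 2.5, 2.75.
f(0.5) ≈ 0.878, f(0.75) ≈ 0.732, f(1) ≈ 0.540, f(1.25) ≈ 0.315, f(1.5) ≈ 0.071, f(1.75) ≈ -0.178, f(2) ≈ -0.416, f(2.25) ≈ -0.628, f(2.5) ≈ -0.801, f(2.75) ≈ -0.924.
Sum = Δt · [f(0.5) + f(0.75) + f(1) + ...].
Sum ≈ -0.103.

-0.103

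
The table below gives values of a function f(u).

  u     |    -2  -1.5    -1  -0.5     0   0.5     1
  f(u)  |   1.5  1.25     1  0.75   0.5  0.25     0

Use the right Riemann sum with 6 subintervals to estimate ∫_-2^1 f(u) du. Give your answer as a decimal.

1.875

Δu = 0.5.
Sum = 0.5·[1.25 + 1 + 0.75 + 0.5 + 0.25 + 0] = 1.875.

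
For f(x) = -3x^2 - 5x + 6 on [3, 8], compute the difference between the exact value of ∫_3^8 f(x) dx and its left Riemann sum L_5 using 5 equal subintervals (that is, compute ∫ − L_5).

Exact integral: ∫_3^8 f(x) dx = -592.5.
L_5 = -500.
Error = -592.5 − (-500) = -92.5.

-92.5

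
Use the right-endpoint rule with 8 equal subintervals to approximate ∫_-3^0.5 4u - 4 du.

Δu = (0.5 − (-3))/8 = 0.4375.
Right endpoints: -2.5625, -2.125, -1.6875, -1.25, -0.8125, -0.375, 0.0625, 0.5.
f(-2.5625) = -14.25, f(-2.125) = -12.5, f(-1.6875) = -10.75, f(-1.25) = -9, f(-0.8125) = -7.25, f(-0.375) = -5.5, f(0.0625) = -3.75, f(0.5) = -2.
Sum = Δu · [f(-2.5625) + f(-2.125) + f(-1.6875) + ...].
Sum = -28.4375.

-28.4375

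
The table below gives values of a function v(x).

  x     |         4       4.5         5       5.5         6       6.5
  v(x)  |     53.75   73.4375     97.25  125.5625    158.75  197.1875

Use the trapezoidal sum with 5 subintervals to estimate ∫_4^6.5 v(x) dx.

290.234375

Δx = 0.5.
T_5 = (0.5/2)·[53.75 + 2·73.4375 + 2·97.25 + 2·125.5625 + 2·158.75 + 197.1875] = 290.234375.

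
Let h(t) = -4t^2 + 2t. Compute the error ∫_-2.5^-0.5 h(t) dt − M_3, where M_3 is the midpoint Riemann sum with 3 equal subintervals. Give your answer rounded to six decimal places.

Exact integral: ∫_-2.5^-0.5 h(t) dt ≈ -26.66666667.
M_3 ≈ -26.37037037.
Error ≈ -26.66666667 − (-26.37037037) ≈ -0.296296.

-0.296296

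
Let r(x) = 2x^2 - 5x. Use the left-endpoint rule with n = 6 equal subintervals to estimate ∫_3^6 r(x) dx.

49

Δx = (6 − 3)/6 = 0.5.
Left endpoints: 3, 3.5, 4, 4.5, 5, 5.5.
r(3) = 3, r(3.5) = 7, r(4) = 12, r(4.5) = 18, r(5) = 25, r(5.5) = 33.
Sum = Δx · [r(3) + r(3.5) + r(4) + ...].
Sum = 49.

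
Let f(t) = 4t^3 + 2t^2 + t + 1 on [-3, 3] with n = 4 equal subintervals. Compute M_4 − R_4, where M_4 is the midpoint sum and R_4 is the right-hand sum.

M_4 = 39.75.
R_4 = 213.
M_4 − R_4 = -173.25.

-173.25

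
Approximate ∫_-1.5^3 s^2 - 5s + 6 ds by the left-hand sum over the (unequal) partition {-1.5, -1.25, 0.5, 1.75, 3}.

Subinterval widths: 0.25, 1.75, 1.25, 1.25.
Left endpoints: -1.5, -1.25, 0.5, 1.75.
f(-1.5) = 15.75, f(-1.25) = 13.8125, f(0.5) = 3.75, f(1.75) = 0.3125.
Sum = Σ Δs_i · f(s_i).
Sum = 33.1875.

33.1875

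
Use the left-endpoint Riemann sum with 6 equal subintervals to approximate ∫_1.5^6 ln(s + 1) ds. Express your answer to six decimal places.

Δs = (6 − 1.5)/6 = 0.75.
Left endpoints: 1.5, 2.25, 3, 3.75, 4.5, 5.25.
f(1.5) ≈ 0.916291, f(2.25) ≈ 1.178655, f(3) ≈ 1.386294, f(3.75) ≈ 1.558145, f(4.5) ≈ 1.704748, f(5.25) ≈ 1.832581.
Sum = Δs · [f(1.5) + f(2.25) + f(3) + ...].
Sum ≈ 6.432536.

6.432536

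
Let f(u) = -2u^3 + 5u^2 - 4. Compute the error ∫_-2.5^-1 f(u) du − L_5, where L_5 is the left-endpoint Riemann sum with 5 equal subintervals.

-8.67375

Exact integral: ∫_-2.5^-1 f(u) du = 37.40625.
L_5 = 46.08.
Error = 37.40625 − 46.08 = -8.67375.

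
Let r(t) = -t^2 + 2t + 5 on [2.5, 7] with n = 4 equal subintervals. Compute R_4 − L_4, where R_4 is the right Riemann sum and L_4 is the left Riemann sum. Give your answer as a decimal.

-37.96875

R_4 = -63.80859375.
L_4 = -25.83984375.
R_4 − L_4 = -37.96875.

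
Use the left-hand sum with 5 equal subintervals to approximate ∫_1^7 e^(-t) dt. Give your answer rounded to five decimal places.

Δt = (7 − 1)/5 = 1.2.
Left endpoints: 1, 2.2, 3.4, 4.6, 5.8.
f(1) ≈ 0.36788, f(2.2) ≈ 0.11080, f(3.4) ≈ 0.03337, f(4.6) ≈ 0.01005, f(5.8) ≈ 0.00303.
Sum = Δt · [f(1) + f(2.2) + f(3.4) + f(4.6) + f(5.8)].
Sum ≈ 0.63016.

0.63016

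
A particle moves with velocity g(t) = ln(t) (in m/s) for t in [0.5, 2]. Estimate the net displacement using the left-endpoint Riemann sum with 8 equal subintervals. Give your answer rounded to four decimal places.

Δt = (2 − 0.5)/8 = 0.1875.
Left endpoints: 0.5, 0.6875, 0.875, 1.0625, 1.25, 1.4375, 1.625, 1.8125.
g(0.5) ≈ -0.6931, g(0.6875) ≈ -0.3747, g(0.875) ≈ -0.1335, g(1.0625) ≈ 0.0606, g(1.25) ≈ 0.2231, g(1.4375) ≈ 0.3629, g(1.625) ≈ 0.4855, g(1.8125) ≈ 0.5947.
Sum = Δt · [g(0.5) + g(0.6875) + g(0.875) + ...].
Sum ≈ 0.0985.

0.0985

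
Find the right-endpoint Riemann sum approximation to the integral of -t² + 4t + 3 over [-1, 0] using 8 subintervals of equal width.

Δt = (0 − (-1))/8 = 0.125.
Right endpoints: -0.875, -0.75, -0.625, -0.5, -0.375, -0.25, -0.125, 0.
f(-0.875) = -1.265625, f(-0.75) = -0.5625, f(-0.625) = 0.109375, f(-0.5) = 0.75, f(-0.375) = 1.359375, f(-0.25) = 1.9375, f(-0.125) = 2.484375, f(0) = 3.
Sum = Δt · [f(-0.875) + f(-0.75) + f(-0.625) + ...].
Sum = 0.9765625.

0.9765625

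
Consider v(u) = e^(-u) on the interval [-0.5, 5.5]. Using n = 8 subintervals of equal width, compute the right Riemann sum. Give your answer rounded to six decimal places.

Δu = (5.5 − (-0.5))/8 = 0.75.
Right endpoints: 0.25, 1, 1.75, 2.5, 3.25, 4, 4.75, 5.5.
v(0.25) ≈ 0.778801, v(1) ≈ 0.367879, v(1.75) ≈ 0.173774, v(2.5) ≈ 0.082085, v(3.25) ≈ 0.038774, v(4) ≈ 0.018316, v(4.75) ≈ 0.008652, v(5.5) ≈ 0.004087.
Sum = Δu · [v(0.25) + v(1) + v(1.75) + ...].
Sum ≈ 1.104276.

1.104276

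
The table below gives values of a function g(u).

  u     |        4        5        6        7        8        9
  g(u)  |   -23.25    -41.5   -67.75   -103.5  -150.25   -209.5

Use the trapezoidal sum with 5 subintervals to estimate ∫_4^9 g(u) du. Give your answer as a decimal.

-479.375

Δu = 1.
T_5 = (1/2)·[(-23.25) + 2·(-41.5) + 2·(-67.75) + 2·(-103.5) + 2·(-150.25) + (-209.5)] = -479.375.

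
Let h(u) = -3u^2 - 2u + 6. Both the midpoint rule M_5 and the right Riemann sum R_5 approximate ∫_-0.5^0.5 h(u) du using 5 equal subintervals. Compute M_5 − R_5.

M_5 = 5.76.
R_5 = 5.53.
M_5 − R_5 = 0.23.

0.23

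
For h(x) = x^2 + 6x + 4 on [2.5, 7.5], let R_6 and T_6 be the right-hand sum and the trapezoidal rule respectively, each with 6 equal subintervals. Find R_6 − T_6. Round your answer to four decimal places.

R_6 ≈ 339.328704.
T_6 ≈ 305.995370.
R_6 − T_6 ≈ 33.3333.

33.3333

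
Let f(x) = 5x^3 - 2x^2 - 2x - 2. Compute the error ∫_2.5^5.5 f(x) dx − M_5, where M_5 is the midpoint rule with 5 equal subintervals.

5.22

Exact integral: ∫_2.5^5.5 f(x) dx = 964.5.
M_5 = 959.28.
Error = 964.5 − 959.28 = 5.22.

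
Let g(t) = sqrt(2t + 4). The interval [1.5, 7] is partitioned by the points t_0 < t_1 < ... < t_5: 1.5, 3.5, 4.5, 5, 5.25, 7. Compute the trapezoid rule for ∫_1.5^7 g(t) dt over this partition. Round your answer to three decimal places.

19.248

Subinterval widths: 2, 1, 0.5, 0.25, 1.75.
g(1.5) ≈ 2.646, g(3.5) ≈ 3.317, g(4.5) ≈ 3.606, g(5) ≈ 3.742, g(5.25) ≈ 3.808, g(7) ≈ 4.243.
On each subinterval the trapezoid contributes (Δt_i/2)·[g(t_{i-1}) + g(t_i)].
Sum ≈ 19.248.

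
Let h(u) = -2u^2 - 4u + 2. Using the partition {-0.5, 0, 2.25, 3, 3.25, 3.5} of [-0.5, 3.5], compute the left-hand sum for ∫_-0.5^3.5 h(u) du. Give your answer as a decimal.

Subinterval widths: 0.5, 2.25, 0.75, 0.25, 0.25.
Left endpoints: -0.5, 0, 2.25, 3, 3.25.
h(-0.5) = 3.5, h(0) = 2, h(2.25) = -17.125, h(3) = -28, h(3.25) = -32.125.
Sum = Σ Δu_i · h(u_i).
Sum = -21.625.

-21.625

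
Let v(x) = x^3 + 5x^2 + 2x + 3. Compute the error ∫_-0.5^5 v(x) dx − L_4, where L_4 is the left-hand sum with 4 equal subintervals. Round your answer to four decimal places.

158.3005

Exact integral: ∫_-0.5^5 v(x) dx ≈ 406.026042.
L_4 ≈ 247.725586.
Error ≈ 406.026042 − 247.725586 ≈ 158.3005.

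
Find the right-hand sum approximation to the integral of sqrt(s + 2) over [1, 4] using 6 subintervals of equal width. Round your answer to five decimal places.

6.51146

Δs = (4 − 1)/6 = 0.5.
Right endpoints: 1.5, 2, 2.5, 3, 3.5, 4.
f(1.5) ≈ 1.87083, f(2) ≈ 2.00000, f(2.5) ≈ 2.12132, f(3) ≈ 2.23607, f(3.5) ≈ 2.34521, f(4) ≈ 2.44949.
Sum = Δs · [f(1.5) + f(2) + f(2.5) + ...].
Sum ≈ 6.51146.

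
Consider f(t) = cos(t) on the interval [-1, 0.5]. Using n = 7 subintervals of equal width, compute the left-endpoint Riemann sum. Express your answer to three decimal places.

Δt = (0.5 − (-1))/7 = 3/14.
Left endpoints: -1, -11/14, -4/7, -5/14, -1/7, 1/14, 2/7.
f(-1) ≈ 0.540, f(-11/14) ≈ 0.707, f(-4/7) ≈ 0.841, f(-5/14) ≈ 0.937, f(-1/7) ≈ 0.990, f(1/14) ≈ 0.997, f(2/7) ≈ 0.959.
Sum = Δt · [f(-1) + f(-11/14) + f(-4/7) + ...].
Sum ≈ 1.280.

1.280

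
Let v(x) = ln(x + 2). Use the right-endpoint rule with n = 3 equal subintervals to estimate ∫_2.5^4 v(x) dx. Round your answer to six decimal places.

Δx = (4 − 2.5)/3 = 0.5.
Right endpoints: 3, 3.5, 4.
v(3) ≈ 1.609438, v(3.5) ≈ 1.704748, v(4) ≈ 1.791759.
Sum = Δx · [v(3) + v(3.5) + v(4)].
Sum ≈ 2.552973.

2.552973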